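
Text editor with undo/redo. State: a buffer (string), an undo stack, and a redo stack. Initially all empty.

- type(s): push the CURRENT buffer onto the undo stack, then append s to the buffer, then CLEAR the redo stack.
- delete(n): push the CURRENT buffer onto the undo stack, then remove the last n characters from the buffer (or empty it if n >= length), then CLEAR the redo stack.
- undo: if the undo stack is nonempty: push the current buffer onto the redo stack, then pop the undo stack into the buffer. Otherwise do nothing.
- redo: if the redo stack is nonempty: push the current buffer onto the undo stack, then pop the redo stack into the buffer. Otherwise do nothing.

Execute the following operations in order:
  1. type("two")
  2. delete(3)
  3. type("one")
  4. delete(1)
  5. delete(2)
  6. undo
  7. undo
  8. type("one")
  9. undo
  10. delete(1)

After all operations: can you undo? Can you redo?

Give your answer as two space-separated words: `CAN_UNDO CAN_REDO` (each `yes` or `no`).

Answer: yes no

Derivation:
After op 1 (type): buf='two' undo_depth=1 redo_depth=0
After op 2 (delete): buf='(empty)' undo_depth=2 redo_depth=0
After op 3 (type): buf='one' undo_depth=3 redo_depth=0
After op 4 (delete): buf='on' undo_depth=4 redo_depth=0
After op 5 (delete): buf='(empty)' undo_depth=5 redo_depth=0
After op 6 (undo): buf='on' undo_depth=4 redo_depth=1
After op 7 (undo): buf='one' undo_depth=3 redo_depth=2
After op 8 (type): buf='oneone' undo_depth=4 redo_depth=0
After op 9 (undo): buf='one' undo_depth=3 redo_depth=1
After op 10 (delete): buf='on' undo_depth=4 redo_depth=0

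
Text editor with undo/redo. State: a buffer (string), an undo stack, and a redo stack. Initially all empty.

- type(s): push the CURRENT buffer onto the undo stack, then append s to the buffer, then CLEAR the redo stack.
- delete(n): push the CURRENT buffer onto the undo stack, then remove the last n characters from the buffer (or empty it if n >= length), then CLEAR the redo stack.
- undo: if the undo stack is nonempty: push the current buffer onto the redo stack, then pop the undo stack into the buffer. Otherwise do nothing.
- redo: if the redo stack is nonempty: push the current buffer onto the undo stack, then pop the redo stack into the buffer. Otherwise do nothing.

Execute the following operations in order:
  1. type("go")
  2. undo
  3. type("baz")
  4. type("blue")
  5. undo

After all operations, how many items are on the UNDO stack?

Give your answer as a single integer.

Answer: 1

Derivation:
After op 1 (type): buf='go' undo_depth=1 redo_depth=0
After op 2 (undo): buf='(empty)' undo_depth=0 redo_depth=1
After op 3 (type): buf='baz' undo_depth=1 redo_depth=0
After op 4 (type): buf='bazblue' undo_depth=2 redo_depth=0
After op 5 (undo): buf='baz' undo_depth=1 redo_depth=1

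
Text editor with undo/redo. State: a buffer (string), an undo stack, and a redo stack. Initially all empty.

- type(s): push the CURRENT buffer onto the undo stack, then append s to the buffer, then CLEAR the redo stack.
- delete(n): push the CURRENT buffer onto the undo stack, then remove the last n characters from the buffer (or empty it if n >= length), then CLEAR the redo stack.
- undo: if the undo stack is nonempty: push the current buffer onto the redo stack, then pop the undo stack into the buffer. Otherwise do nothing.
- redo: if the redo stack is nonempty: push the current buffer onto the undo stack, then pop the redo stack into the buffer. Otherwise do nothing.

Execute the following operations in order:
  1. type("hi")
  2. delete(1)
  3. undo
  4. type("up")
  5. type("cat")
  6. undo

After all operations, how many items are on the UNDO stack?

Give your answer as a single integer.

Answer: 2

Derivation:
After op 1 (type): buf='hi' undo_depth=1 redo_depth=0
After op 2 (delete): buf='h' undo_depth=2 redo_depth=0
After op 3 (undo): buf='hi' undo_depth=1 redo_depth=1
After op 4 (type): buf='hiup' undo_depth=2 redo_depth=0
After op 5 (type): buf='hiupcat' undo_depth=3 redo_depth=0
After op 6 (undo): buf='hiup' undo_depth=2 redo_depth=1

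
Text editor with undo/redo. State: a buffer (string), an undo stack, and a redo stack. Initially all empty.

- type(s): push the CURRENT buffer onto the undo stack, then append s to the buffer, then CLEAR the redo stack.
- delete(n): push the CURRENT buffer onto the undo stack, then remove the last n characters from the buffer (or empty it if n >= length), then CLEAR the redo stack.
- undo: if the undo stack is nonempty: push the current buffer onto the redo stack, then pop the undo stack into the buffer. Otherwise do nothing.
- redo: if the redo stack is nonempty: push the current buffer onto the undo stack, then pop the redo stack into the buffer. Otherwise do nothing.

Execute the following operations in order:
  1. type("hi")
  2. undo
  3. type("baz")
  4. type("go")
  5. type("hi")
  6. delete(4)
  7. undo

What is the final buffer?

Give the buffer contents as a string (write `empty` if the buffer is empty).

After op 1 (type): buf='hi' undo_depth=1 redo_depth=0
After op 2 (undo): buf='(empty)' undo_depth=0 redo_depth=1
After op 3 (type): buf='baz' undo_depth=1 redo_depth=0
After op 4 (type): buf='bazgo' undo_depth=2 redo_depth=0
After op 5 (type): buf='bazgohi' undo_depth=3 redo_depth=0
After op 6 (delete): buf='baz' undo_depth=4 redo_depth=0
After op 7 (undo): buf='bazgohi' undo_depth=3 redo_depth=1

Answer: bazgohi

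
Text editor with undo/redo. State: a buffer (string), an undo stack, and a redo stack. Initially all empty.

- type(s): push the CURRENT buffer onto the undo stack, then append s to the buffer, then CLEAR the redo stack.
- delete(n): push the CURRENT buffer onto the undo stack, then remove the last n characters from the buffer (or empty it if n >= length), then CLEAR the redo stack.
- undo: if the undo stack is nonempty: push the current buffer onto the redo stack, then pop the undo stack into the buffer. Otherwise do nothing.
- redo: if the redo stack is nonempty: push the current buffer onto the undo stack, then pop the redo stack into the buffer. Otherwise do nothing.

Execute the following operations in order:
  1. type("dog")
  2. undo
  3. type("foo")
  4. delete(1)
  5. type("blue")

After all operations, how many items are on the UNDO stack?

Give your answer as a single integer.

After op 1 (type): buf='dog' undo_depth=1 redo_depth=0
After op 2 (undo): buf='(empty)' undo_depth=0 redo_depth=1
After op 3 (type): buf='foo' undo_depth=1 redo_depth=0
After op 4 (delete): buf='fo' undo_depth=2 redo_depth=0
After op 5 (type): buf='foblue' undo_depth=3 redo_depth=0

Answer: 3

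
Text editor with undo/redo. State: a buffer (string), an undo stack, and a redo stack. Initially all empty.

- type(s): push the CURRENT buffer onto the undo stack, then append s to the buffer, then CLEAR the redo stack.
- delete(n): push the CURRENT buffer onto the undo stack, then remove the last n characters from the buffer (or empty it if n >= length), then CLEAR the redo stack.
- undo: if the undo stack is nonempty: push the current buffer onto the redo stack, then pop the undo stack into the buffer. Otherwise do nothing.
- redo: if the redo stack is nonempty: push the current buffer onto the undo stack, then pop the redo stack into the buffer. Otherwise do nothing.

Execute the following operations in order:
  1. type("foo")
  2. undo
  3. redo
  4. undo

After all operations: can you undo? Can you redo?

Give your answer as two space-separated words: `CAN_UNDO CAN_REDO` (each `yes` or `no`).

After op 1 (type): buf='foo' undo_depth=1 redo_depth=0
After op 2 (undo): buf='(empty)' undo_depth=0 redo_depth=1
After op 3 (redo): buf='foo' undo_depth=1 redo_depth=0
After op 4 (undo): buf='(empty)' undo_depth=0 redo_depth=1

Answer: no yes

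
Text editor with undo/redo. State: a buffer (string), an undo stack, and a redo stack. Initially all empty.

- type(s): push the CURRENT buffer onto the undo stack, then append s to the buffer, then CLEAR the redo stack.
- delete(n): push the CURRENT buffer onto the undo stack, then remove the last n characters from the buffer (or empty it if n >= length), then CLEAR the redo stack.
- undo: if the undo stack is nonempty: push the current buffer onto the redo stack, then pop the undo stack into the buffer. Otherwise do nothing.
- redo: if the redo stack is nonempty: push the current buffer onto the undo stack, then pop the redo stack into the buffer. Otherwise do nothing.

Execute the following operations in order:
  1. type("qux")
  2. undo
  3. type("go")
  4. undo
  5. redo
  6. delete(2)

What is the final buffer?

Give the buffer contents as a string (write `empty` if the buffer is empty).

Answer: empty

Derivation:
After op 1 (type): buf='qux' undo_depth=1 redo_depth=0
After op 2 (undo): buf='(empty)' undo_depth=0 redo_depth=1
After op 3 (type): buf='go' undo_depth=1 redo_depth=0
After op 4 (undo): buf='(empty)' undo_depth=0 redo_depth=1
After op 5 (redo): buf='go' undo_depth=1 redo_depth=0
After op 6 (delete): buf='(empty)' undo_depth=2 redo_depth=0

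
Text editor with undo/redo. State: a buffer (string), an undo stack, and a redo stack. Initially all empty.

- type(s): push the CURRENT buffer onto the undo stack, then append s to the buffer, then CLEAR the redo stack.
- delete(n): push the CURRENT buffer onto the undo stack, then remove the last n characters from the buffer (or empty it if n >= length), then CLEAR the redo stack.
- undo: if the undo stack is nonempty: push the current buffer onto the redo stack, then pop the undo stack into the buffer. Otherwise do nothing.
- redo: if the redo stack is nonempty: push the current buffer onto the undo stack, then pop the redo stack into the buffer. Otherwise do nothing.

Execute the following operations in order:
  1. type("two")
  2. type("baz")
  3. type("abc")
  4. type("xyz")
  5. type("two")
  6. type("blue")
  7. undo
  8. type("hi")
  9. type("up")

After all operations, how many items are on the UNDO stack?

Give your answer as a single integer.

After op 1 (type): buf='two' undo_depth=1 redo_depth=0
After op 2 (type): buf='twobaz' undo_depth=2 redo_depth=0
After op 3 (type): buf='twobazabc' undo_depth=3 redo_depth=0
After op 4 (type): buf='twobazabcxyz' undo_depth=4 redo_depth=0
After op 5 (type): buf='twobazabcxyztwo' undo_depth=5 redo_depth=0
After op 6 (type): buf='twobazabcxyztwoblue' undo_depth=6 redo_depth=0
After op 7 (undo): buf='twobazabcxyztwo' undo_depth=5 redo_depth=1
After op 8 (type): buf='twobazabcxyztwohi' undo_depth=6 redo_depth=0
After op 9 (type): buf='twobazabcxyztwohiup' undo_depth=7 redo_depth=0

Answer: 7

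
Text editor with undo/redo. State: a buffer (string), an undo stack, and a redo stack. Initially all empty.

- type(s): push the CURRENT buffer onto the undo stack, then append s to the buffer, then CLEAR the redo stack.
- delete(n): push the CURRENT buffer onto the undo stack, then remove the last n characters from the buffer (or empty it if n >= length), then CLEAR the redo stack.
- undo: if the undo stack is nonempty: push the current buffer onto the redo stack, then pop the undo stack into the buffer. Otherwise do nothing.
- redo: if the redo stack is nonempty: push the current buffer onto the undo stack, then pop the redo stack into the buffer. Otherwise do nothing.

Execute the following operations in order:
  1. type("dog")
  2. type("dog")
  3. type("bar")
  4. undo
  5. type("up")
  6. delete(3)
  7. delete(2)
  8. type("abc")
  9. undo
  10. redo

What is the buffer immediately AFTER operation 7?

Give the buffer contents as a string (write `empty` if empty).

After op 1 (type): buf='dog' undo_depth=1 redo_depth=0
After op 2 (type): buf='dogdog' undo_depth=2 redo_depth=0
After op 3 (type): buf='dogdogbar' undo_depth=3 redo_depth=0
After op 4 (undo): buf='dogdog' undo_depth=2 redo_depth=1
After op 5 (type): buf='dogdogup' undo_depth=3 redo_depth=0
After op 6 (delete): buf='dogdo' undo_depth=4 redo_depth=0
After op 7 (delete): buf='dog' undo_depth=5 redo_depth=0

Answer: dog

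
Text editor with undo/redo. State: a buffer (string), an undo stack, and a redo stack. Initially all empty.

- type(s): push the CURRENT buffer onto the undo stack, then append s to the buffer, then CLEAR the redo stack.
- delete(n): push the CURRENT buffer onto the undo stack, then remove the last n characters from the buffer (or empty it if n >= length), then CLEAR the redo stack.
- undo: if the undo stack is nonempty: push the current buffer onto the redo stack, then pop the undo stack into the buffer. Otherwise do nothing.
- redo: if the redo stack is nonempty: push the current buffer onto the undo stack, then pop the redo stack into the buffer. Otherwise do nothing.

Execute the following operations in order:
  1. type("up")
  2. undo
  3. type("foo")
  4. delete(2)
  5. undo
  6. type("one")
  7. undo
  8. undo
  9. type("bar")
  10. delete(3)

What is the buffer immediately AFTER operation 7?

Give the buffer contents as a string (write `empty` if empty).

Answer: foo

Derivation:
After op 1 (type): buf='up' undo_depth=1 redo_depth=0
After op 2 (undo): buf='(empty)' undo_depth=0 redo_depth=1
After op 3 (type): buf='foo' undo_depth=1 redo_depth=0
After op 4 (delete): buf='f' undo_depth=2 redo_depth=0
After op 5 (undo): buf='foo' undo_depth=1 redo_depth=1
After op 6 (type): buf='fooone' undo_depth=2 redo_depth=0
After op 7 (undo): buf='foo' undo_depth=1 redo_depth=1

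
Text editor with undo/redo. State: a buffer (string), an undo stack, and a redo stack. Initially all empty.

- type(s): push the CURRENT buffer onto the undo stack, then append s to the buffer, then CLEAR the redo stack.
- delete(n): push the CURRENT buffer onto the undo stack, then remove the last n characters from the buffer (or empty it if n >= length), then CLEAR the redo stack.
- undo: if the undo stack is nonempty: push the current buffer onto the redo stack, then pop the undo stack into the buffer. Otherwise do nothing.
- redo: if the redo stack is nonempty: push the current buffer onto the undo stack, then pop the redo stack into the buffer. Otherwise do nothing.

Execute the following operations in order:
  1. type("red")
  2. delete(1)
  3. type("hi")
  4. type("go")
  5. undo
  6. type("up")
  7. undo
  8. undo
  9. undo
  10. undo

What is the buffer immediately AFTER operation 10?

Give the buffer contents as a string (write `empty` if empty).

Answer: empty

Derivation:
After op 1 (type): buf='red' undo_depth=1 redo_depth=0
After op 2 (delete): buf='re' undo_depth=2 redo_depth=0
After op 3 (type): buf='rehi' undo_depth=3 redo_depth=0
After op 4 (type): buf='rehigo' undo_depth=4 redo_depth=0
After op 5 (undo): buf='rehi' undo_depth=3 redo_depth=1
After op 6 (type): buf='rehiup' undo_depth=4 redo_depth=0
After op 7 (undo): buf='rehi' undo_depth=3 redo_depth=1
After op 8 (undo): buf='re' undo_depth=2 redo_depth=2
After op 9 (undo): buf='red' undo_depth=1 redo_depth=3
After op 10 (undo): buf='(empty)' undo_depth=0 redo_depth=4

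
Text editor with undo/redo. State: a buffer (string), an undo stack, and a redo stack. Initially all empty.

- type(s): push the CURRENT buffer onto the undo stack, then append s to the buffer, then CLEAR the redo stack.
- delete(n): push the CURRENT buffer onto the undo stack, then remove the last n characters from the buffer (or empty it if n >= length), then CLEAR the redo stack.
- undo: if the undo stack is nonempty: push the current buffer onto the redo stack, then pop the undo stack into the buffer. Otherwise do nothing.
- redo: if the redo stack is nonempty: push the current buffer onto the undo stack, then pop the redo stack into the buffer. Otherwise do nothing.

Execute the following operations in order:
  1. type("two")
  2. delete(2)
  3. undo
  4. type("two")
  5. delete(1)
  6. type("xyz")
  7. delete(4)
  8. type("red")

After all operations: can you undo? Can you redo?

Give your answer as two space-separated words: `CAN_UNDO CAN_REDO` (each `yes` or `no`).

After op 1 (type): buf='two' undo_depth=1 redo_depth=0
After op 2 (delete): buf='t' undo_depth=2 redo_depth=0
After op 3 (undo): buf='two' undo_depth=1 redo_depth=1
After op 4 (type): buf='twotwo' undo_depth=2 redo_depth=0
After op 5 (delete): buf='twotw' undo_depth=3 redo_depth=0
After op 6 (type): buf='twotwxyz' undo_depth=4 redo_depth=0
After op 7 (delete): buf='twot' undo_depth=5 redo_depth=0
After op 8 (type): buf='twotred' undo_depth=6 redo_depth=0

Answer: yes no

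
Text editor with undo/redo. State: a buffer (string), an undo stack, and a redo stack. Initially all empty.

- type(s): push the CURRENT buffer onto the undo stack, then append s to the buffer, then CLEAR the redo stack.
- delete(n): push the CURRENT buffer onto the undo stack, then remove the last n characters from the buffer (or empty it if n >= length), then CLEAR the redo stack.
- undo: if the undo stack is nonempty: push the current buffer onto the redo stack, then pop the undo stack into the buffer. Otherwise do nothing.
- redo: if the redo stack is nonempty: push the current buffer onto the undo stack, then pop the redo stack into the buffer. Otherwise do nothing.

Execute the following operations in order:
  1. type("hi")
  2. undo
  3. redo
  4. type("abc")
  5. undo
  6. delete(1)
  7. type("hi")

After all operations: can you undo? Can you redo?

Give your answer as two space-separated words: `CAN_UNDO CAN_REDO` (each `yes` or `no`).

After op 1 (type): buf='hi' undo_depth=1 redo_depth=0
After op 2 (undo): buf='(empty)' undo_depth=0 redo_depth=1
After op 3 (redo): buf='hi' undo_depth=1 redo_depth=0
After op 4 (type): buf='hiabc' undo_depth=2 redo_depth=0
After op 5 (undo): buf='hi' undo_depth=1 redo_depth=1
After op 6 (delete): buf='h' undo_depth=2 redo_depth=0
After op 7 (type): buf='hhi' undo_depth=3 redo_depth=0

Answer: yes no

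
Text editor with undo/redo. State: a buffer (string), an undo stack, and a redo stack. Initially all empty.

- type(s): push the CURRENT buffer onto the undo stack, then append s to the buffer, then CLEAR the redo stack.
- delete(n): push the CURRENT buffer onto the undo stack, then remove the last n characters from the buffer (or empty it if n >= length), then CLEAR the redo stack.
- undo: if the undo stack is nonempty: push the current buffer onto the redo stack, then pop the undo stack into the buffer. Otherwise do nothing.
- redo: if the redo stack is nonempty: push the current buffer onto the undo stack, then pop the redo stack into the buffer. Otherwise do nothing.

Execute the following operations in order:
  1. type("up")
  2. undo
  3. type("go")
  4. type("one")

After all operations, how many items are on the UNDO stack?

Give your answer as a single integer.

After op 1 (type): buf='up' undo_depth=1 redo_depth=0
After op 2 (undo): buf='(empty)' undo_depth=0 redo_depth=1
After op 3 (type): buf='go' undo_depth=1 redo_depth=0
After op 4 (type): buf='goone' undo_depth=2 redo_depth=0

Answer: 2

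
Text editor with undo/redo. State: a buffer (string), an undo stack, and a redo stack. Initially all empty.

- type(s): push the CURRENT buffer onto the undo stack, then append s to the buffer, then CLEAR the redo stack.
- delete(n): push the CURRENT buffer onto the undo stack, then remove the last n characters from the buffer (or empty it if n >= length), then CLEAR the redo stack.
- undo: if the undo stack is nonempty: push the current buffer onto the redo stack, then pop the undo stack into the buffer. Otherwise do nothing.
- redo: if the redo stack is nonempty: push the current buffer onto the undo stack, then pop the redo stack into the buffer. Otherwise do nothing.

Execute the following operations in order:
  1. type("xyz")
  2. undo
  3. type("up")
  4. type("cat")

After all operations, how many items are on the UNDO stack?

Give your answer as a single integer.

After op 1 (type): buf='xyz' undo_depth=1 redo_depth=0
After op 2 (undo): buf='(empty)' undo_depth=0 redo_depth=1
After op 3 (type): buf='up' undo_depth=1 redo_depth=0
After op 4 (type): buf='upcat' undo_depth=2 redo_depth=0

Answer: 2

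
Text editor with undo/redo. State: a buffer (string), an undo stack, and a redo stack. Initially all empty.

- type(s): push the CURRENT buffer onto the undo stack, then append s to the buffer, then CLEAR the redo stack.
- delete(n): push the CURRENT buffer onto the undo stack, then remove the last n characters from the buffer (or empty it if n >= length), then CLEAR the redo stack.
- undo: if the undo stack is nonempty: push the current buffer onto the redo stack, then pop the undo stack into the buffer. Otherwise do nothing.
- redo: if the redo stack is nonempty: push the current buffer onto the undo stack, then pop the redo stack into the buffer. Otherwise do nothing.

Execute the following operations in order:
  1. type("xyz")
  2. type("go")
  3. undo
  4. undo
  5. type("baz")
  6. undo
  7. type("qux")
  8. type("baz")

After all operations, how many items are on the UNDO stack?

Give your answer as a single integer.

Answer: 2

Derivation:
After op 1 (type): buf='xyz' undo_depth=1 redo_depth=0
After op 2 (type): buf='xyzgo' undo_depth=2 redo_depth=0
After op 3 (undo): buf='xyz' undo_depth=1 redo_depth=1
After op 4 (undo): buf='(empty)' undo_depth=0 redo_depth=2
After op 5 (type): buf='baz' undo_depth=1 redo_depth=0
After op 6 (undo): buf='(empty)' undo_depth=0 redo_depth=1
After op 7 (type): buf='qux' undo_depth=1 redo_depth=0
After op 8 (type): buf='quxbaz' undo_depth=2 redo_depth=0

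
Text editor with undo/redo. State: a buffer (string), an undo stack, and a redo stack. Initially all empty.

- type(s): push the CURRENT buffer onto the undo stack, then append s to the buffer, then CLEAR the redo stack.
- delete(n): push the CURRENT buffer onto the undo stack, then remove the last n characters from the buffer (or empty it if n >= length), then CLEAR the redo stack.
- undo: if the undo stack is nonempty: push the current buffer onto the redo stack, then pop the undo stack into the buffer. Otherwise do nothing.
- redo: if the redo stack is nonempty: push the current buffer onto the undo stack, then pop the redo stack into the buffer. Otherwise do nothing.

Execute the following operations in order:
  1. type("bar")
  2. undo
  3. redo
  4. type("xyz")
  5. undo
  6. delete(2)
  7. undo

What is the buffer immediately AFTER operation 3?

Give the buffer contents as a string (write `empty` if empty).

Answer: bar

Derivation:
After op 1 (type): buf='bar' undo_depth=1 redo_depth=0
After op 2 (undo): buf='(empty)' undo_depth=0 redo_depth=1
After op 3 (redo): buf='bar' undo_depth=1 redo_depth=0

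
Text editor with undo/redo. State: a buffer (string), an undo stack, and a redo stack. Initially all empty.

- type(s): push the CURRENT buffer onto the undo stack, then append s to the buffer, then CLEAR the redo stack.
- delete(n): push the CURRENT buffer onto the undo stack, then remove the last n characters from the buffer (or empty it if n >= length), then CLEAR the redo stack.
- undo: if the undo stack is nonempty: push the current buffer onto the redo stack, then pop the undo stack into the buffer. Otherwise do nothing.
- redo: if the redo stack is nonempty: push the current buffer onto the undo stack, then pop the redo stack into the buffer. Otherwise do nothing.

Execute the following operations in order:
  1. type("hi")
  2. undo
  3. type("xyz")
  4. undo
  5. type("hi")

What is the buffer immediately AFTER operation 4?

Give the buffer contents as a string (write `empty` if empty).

After op 1 (type): buf='hi' undo_depth=1 redo_depth=0
After op 2 (undo): buf='(empty)' undo_depth=0 redo_depth=1
After op 3 (type): buf='xyz' undo_depth=1 redo_depth=0
After op 4 (undo): buf='(empty)' undo_depth=0 redo_depth=1

Answer: empty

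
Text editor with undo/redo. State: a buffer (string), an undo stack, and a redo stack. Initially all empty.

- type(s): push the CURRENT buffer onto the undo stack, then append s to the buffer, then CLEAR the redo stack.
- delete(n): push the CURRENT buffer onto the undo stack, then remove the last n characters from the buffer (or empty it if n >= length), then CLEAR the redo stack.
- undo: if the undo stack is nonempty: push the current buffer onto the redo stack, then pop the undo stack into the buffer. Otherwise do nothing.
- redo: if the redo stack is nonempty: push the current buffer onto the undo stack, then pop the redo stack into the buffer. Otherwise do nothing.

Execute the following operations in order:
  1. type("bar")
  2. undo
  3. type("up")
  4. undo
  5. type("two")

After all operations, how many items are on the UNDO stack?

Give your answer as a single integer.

Answer: 1

Derivation:
After op 1 (type): buf='bar' undo_depth=1 redo_depth=0
After op 2 (undo): buf='(empty)' undo_depth=0 redo_depth=1
After op 3 (type): buf='up' undo_depth=1 redo_depth=0
After op 4 (undo): buf='(empty)' undo_depth=0 redo_depth=1
After op 5 (type): buf='two' undo_depth=1 redo_depth=0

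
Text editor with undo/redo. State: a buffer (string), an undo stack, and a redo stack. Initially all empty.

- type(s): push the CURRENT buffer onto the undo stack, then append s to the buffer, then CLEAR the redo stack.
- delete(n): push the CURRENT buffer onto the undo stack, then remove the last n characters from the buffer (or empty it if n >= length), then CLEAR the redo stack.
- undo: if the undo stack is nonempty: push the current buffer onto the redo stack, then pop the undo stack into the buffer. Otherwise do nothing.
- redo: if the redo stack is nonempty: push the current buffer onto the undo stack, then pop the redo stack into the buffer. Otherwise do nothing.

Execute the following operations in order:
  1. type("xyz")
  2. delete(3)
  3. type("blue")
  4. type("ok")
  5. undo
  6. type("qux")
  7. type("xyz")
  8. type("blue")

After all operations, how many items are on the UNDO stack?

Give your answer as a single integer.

After op 1 (type): buf='xyz' undo_depth=1 redo_depth=0
After op 2 (delete): buf='(empty)' undo_depth=2 redo_depth=0
After op 3 (type): buf='blue' undo_depth=3 redo_depth=0
After op 4 (type): buf='blueok' undo_depth=4 redo_depth=0
After op 5 (undo): buf='blue' undo_depth=3 redo_depth=1
After op 6 (type): buf='bluequx' undo_depth=4 redo_depth=0
After op 7 (type): buf='bluequxxyz' undo_depth=5 redo_depth=0
After op 8 (type): buf='bluequxxyzblue' undo_depth=6 redo_depth=0

Answer: 6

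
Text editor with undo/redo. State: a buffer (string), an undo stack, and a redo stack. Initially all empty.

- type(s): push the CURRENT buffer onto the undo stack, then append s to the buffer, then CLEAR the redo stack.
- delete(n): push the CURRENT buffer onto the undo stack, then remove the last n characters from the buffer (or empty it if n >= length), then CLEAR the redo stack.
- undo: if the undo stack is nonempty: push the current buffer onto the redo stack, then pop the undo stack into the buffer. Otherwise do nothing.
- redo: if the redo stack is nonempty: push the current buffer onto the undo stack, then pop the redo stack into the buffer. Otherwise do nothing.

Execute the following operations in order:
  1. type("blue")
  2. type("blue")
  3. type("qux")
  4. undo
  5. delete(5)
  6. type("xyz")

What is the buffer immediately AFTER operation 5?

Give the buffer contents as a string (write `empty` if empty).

Answer: blu

Derivation:
After op 1 (type): buf='blue' undo_depth=1 redo_depth=0
After op 2 (type): buf='blueblue' undo_depth=2 redo_depth=0
After op 3 (type): buf='bluebluequx' undo_depth=3 redo_depth=0
After op 4 (undo): buf='blueblue' undo_depth=2 redo_depth=1
After op 5 (delete): buf='blu' undo_depth=3 redo_depth=0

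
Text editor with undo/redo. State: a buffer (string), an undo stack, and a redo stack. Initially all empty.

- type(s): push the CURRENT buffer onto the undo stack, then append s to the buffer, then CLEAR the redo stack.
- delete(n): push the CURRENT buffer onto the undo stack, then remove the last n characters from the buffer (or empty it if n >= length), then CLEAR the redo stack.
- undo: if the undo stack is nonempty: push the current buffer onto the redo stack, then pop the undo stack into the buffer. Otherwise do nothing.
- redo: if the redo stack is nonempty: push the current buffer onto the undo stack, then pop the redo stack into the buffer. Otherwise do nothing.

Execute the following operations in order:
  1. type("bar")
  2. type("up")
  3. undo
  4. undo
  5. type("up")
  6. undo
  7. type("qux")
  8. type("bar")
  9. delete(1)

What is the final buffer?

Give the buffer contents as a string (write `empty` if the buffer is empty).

After op 1 (type): buf='bar' undo_depth=1 redo_depth=0
After op 2 (type): buf='barup' undo_depth=2 redo_depth=0
After op 3 (undo): buf='bar' undo_depth=1 redo_depth=1
After op 4 (undo): buf='(empty)' undo_depth=0 redo_depth=2
After op 5 (type): buf='up' undo_depth=1 redo_depth=0
After op 6 (undo): buf='(empty)' undo_depth=0 redo_depth=1
After op 7 (type): buf='qux' undo_depth=1 redo_depth=0
After op 8 (type): buf='quxbar' undo_depth=2 redo_depth=0
After op 9 (delete): buf='quxba' undo_depth=3 redo_depth=0

Answer: quxba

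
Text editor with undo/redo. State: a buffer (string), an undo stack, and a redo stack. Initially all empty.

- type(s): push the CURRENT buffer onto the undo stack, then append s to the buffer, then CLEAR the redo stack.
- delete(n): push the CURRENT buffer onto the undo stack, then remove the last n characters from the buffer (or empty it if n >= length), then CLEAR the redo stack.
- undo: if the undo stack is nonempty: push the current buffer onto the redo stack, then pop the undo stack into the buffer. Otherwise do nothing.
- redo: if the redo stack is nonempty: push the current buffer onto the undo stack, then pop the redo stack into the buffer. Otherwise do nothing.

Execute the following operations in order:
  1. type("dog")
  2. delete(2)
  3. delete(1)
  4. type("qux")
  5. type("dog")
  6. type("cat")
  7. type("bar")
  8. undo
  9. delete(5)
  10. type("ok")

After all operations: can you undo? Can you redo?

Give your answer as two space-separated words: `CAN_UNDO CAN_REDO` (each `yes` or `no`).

After op 1 (type): buf='dog' undo_depth=1 redo_depth=0
After op 2 (delete): buf='d' undo_depth=2 redo_depth=0
After op 3 (delete): buf='(empty)' undo_depth=3 redo_depth=0
After op 4 (type): buf='qux' undo_depth=4 redo_depth=0
After op 5 (type): buf='quxdog' undo_depth=5 redo_depth=0
After op 6 (type): buf='quxdogcat' undo_depth=6 redo_depth=0
After op 7 (type): buf='quxdogcatbar' undo_depth=7 redo_depth=0
After op 8 (undo): buf='quxdogcat' undo_depth=6 redo_depth=1
After op 9 (delete): buf='quxd' undo_depth=7 redo_depth=0
After op 10 (type): buf='quxdok' undo_depth=8 redo_depth=0

Answer: yes no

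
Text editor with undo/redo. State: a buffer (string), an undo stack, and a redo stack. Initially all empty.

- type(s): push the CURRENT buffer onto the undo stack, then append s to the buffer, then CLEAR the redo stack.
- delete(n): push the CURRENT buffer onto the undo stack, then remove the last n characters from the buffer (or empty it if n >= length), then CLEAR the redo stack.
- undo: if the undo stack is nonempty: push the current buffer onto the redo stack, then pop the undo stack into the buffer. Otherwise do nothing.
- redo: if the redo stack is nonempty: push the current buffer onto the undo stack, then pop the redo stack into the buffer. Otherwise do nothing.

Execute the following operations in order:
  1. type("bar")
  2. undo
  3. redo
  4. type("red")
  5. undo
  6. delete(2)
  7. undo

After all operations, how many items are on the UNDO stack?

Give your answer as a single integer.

After op 1 (type): buf='bar' undo_depth=1 redo_depth=0
After op 2 (undo): buf='(empty)' undo_depth=0 redo_depth=1
After op 3 (redo): buf='bar' undo_depth=1 redo_depth=0
After op 4 (type): buf='barred' undo_depth=2 redo_depth=0
After op 5 (undo): buf='bar' undo_depth=1 redo_depth=1
After op 6 (delete): buf='b' undo_depth=2 redo_depth=0
After op 7 (undo): buf='bar' undo_depth=1 redo_depth=1

Answer: 1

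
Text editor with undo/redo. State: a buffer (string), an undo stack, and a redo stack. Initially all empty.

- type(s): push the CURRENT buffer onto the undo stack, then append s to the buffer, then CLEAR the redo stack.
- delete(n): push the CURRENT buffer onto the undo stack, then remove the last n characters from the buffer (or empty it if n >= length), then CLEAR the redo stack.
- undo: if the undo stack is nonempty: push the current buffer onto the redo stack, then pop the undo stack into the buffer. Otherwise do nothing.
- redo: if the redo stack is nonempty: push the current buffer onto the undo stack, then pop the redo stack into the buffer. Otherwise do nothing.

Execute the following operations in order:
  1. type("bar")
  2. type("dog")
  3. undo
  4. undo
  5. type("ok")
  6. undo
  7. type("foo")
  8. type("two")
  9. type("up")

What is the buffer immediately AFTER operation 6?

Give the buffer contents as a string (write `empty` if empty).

Answer: empty

Derivation:
After op 1 (type): buf='bar' undo_depth=1 redo_depth=0
After op 2 (type): buf='bardog' undo_depth=2 redo_depth=0
After op 3 (undo): buf='bar' undo_depth=1 redo_depth=1
After op 4 (undo): buf='(empty)' undo_depth=0 redo_depth=2
After op 5 (type): buf='ok' undo_depth=1 redo_depth=0
After op 6 (undo): buf='(empty)' undo_depth=0 redo_depth=1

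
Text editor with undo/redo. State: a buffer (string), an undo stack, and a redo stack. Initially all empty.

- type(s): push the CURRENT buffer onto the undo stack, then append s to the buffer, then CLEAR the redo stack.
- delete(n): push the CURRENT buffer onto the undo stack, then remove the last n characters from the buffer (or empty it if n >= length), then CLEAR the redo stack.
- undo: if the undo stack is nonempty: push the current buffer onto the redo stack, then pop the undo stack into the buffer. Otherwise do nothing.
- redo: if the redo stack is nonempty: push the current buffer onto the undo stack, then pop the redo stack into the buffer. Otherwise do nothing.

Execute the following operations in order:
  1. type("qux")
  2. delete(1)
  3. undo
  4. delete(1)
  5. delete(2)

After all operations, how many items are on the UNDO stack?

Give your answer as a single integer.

After op 1 (type): buf='qux' undo_depth=1 redo_depth=0
After op 2 (delete): buf='qu' undo_depth=2 redo_depth=0
After op 3 (undo): buf='qux' undo_depth=1 redo_depth=1
After op 4 (delete): buf='qu' undo_depth=2 redo_depth=0
After op 5 (delete): buf='(empty)' undo_depth=3 redo_depth=0

Answer: 3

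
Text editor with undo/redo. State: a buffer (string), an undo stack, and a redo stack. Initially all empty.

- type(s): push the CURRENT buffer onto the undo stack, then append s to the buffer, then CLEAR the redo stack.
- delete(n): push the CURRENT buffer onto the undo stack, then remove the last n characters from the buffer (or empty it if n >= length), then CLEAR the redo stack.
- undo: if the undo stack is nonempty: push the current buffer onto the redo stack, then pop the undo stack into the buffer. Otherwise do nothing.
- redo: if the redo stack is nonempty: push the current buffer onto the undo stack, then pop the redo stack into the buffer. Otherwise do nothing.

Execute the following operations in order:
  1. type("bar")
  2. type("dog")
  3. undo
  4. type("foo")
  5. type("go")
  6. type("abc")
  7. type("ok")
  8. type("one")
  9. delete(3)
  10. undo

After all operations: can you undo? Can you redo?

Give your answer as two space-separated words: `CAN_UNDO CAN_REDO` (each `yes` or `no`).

After op 1 (type): buf='bar' undo_depth=1 redo_depth=0
After op 2 (type): buf='bardog' undo_depth=2 redo_depth=0
After op 3 (undo): buf='bar' undo_depth=1 redo_depth=1
After op 4 (type): buf='barfoo' undo_depth=2 redo_depth=0
After op 5 (type): buf='barfoogo' undo_depth=3 redo_depth=0
After op 6 (type): buf='barfoogoabc' undo_depth=4 redo_depth=0
After op 7 (type): buf='barfoogoabcok' undo_depth=5 redo_depth=0
After op 8 (type): buf='barfoogoabcokone' undo_depth=6 redo_depth=0
After op 9 (delete): buf='barfoogoabcok' undo_depth=7 redo_depth=0
After op 10 (undo): buf='barfoogoabcokone' undo_depth=6 redo_depth=1

Answer: yes yes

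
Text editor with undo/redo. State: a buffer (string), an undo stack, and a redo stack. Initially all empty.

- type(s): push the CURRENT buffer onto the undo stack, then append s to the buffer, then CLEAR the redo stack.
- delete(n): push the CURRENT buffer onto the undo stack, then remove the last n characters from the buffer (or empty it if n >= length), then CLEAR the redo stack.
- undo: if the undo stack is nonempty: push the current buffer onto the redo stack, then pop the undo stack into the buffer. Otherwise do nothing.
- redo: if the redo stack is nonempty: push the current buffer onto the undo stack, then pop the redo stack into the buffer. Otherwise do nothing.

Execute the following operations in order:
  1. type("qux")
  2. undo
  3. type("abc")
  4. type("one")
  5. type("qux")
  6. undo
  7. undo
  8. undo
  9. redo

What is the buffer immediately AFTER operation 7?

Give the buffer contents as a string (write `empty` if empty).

Answer: abc

Derivation:
After op 1 (type): buf='qux' undo_depth=1 redo_depth=0
After op 2 (undo): buf='(empty)' undo_depth=0 redo_depth=1
After op 3 (type): buf='abc' undo_depth=1 redo_depth=0
After op 4 (type): buf='abcone' undo_depth=2 redo_depth=0
After op 5 (type): buf='abconequx' undo_depth=3 redo_depth=0
After op 6 (undo): buf='abcone' undo_depth=2 redo_depth=1
After op 7 (undo): buf='abc' undo_depth=1 redo_depth=2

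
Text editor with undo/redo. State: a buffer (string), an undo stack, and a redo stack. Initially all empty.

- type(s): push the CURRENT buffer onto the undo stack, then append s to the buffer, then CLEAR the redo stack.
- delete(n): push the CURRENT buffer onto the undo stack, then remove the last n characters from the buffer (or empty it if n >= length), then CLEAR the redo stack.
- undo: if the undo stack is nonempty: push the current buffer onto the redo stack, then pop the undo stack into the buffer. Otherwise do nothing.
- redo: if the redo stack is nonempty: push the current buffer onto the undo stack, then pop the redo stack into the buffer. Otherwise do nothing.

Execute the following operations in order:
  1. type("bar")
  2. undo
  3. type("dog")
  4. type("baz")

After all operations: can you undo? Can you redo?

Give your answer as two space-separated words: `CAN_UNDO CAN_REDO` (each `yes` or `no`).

Answer: yes no

Derivation:
After op 1 (type): buf='bar' undo_depth=1 redo_depth=0
After op 2 (undo): buf='(empty)' undo_depth=0 redo_depth=1
After op 3 (type): buf='dog' undo_depth=1 redo_depth=0
After op 4 (type): buf='dogbaz' undo_depth=2 redo_depth=0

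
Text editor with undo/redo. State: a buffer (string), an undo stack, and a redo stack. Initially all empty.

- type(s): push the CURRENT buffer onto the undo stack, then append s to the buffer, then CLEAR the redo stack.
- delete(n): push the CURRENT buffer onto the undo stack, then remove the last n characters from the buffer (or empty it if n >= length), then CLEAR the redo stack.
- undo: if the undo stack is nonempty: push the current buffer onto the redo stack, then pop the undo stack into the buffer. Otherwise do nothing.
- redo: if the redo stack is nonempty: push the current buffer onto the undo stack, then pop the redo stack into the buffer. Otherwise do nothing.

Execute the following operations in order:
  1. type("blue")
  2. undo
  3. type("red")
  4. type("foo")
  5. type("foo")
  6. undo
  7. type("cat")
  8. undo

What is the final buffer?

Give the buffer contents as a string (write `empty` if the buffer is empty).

After op 1 (type): buf='blue' undo_depth=1 redo_depth=0
After op 2 (undo): buf='(empty)' undo_depth=0 redo_depth=1
After op 3 (type): buf='red' undo_depth=1 redo_depth=0
After op 4 (type): buf='redfoo' undo_depth=2 redo_depth=0
After op 5 (type): buf='redfoofoo' undo_depth=3 redo_depth=0
After op 6 (undo): buf='redfoo' undo_depth=2 redo_depth=1
After op 7 (type): buf='redfoocat' undo_depth=3 redo_depth=0
After op 8 (undo): buf='redfoo' undo_depth=2 redo_depth=1

Answer: redfoo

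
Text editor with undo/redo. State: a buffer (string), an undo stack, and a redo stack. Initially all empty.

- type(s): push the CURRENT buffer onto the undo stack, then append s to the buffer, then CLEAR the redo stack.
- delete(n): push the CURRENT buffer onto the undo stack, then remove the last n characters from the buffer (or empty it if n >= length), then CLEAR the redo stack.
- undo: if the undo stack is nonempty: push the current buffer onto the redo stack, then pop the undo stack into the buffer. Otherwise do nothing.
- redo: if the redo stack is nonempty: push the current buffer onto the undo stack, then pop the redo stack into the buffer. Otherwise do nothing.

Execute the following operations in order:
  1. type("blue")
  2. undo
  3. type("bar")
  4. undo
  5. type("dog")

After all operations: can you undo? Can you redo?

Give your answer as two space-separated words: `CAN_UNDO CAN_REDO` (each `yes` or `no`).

After op 1 (type): buf='blue' undo_depth=1 redo_depth=0
After op 2 (undo): buf='(empty)' undo_depth=0 redo_depth=1
After op 3 (type): buf='bar' undo_depth=1 redo_depth=0
After op 4 (undo): buf='(empty)' undo_depth=0 redo_depth=1
After op 5 (type): buf='dog' undo_depth=1 redo_depth=0

Answer: yes no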